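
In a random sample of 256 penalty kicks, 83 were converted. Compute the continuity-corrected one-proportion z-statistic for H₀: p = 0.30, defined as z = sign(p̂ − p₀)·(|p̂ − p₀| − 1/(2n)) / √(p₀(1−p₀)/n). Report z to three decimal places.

z = 0.777

With x = 83 successes in n = 256, p̂ = 0.32422. p̂ − p₀ = 0.024219.
Continuity correction 1/(2n) = 1/512 = 0.001953.
Corrected numerator: |0.024219| − 0.001953 = 0.022266.
Under H₀, SE = √(p₀(1−p₀)/n) = √(0.30·0.70/256) = √0.000820312 = 0.028641.
z = +0.022266/0.028641 = 0.777.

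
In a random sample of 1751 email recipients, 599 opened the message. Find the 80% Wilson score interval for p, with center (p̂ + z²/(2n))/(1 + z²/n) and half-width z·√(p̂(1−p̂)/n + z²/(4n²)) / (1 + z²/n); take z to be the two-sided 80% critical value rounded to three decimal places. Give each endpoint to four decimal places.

(0.3277, 0.3568)

p̂ = 599/1751 = 0.34209; z = 1.282, so z² = 1.643524.
1 + z²/n = 1.000939.
Adjusted center: (0.34209 + z²/(2n))/1.000939 = 0.34224.
Radicand: p̂(1−p̂)/n + z²/(4n²) = 0.000128535 + 0.000000134 = 0.000128669.
Half-width = z·√(radicand)/denom = 1.282·0.011343/1.000939 = 0.01453.
CI: 0.34224 ± 0.01453 = (0.3277, 0.3568).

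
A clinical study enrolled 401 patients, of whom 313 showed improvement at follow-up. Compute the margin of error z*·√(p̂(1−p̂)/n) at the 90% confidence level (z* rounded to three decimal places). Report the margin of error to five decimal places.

The sample proportion is 313/401 = 0.78055.
SE(p̂) = √(0.78055·0.21945/401) = 0.020668.
The 90% critical value is z* = 1.645.
Margin of error = z*·SE = 1.645 × 0.020668 = 0.03400.

ME = 0.03400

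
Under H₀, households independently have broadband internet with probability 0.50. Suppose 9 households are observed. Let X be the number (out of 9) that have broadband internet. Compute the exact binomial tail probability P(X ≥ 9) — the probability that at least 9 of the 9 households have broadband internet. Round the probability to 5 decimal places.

P = 0.00195

X is binomial with n = 9 and p = 0.50.
P(X ≥ 9) = C(9,9)·0.50^9·0.50^0.
= 0.001953 = 0.00195.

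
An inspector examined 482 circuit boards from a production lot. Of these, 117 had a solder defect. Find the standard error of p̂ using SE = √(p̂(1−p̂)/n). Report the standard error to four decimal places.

p̂ = 117/482 = 0.24274.
p̂(1−p̂) = 0.24274·0.75726 = 0.183817.
SE = √(0.183817/482) = 0.0195.

SE = 0.0195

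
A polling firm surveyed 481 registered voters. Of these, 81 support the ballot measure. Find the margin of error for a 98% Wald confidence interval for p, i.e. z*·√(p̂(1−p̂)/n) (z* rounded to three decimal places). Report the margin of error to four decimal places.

p̂ = 81/481 = 0.16840.
SE(p̂) = √(0.16840·0.83160/481) = 0.017063.
For 98% confidence, z* = 2.326.
ME = 2.326·0.017063 = 0.0397.

ME = 0.0397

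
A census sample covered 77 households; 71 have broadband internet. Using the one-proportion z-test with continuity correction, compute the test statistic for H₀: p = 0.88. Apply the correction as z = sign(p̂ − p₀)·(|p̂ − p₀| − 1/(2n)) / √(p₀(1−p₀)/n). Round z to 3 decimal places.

Sample proportion p̂ = 71/77 = 0.92208. p̂ − p₀ = 0.042078.
Continuity correction 1/(2n) = 1/154 = 0.006494.
Corrected numerator: |0.042078| − 0.006494 = 0.035584.
Null standard error: √(0.88·0.12/77) = √0.001371429 = 0.037033.
z = +0.035584/0.037033 = 0.961.

z = 0.961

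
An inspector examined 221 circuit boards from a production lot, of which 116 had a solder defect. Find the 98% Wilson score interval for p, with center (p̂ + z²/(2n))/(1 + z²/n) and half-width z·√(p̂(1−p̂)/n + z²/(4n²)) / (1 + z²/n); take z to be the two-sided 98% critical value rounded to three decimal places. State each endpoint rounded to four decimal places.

(0.4471, 0.6015)

p̂ = 116/221 = 0.52489; z = 2.326, so z² = 5.410276.
1 + z²/n = 1.024481.
Adjusted center: (0.52489 + z²/(2n))/1.024481 = 0.52429.
Radicand: p̂(1−p̂)/n + z²/(4n²) = 0.001128419 + 0.000027693 = 0.001156112.
Half-width = 2.326·√0.001156112/1.024481 = 0.07720.
So the interval runs from 0.4471 to 0.6015.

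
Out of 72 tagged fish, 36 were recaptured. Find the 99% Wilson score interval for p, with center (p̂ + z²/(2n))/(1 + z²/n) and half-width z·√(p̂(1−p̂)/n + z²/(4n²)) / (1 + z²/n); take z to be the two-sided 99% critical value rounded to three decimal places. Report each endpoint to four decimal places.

(0.3548, 0.6452)

p̂ = 36/72 = 0.50000; z = 2.576, so z² = 6.635776.
Denominator 1 + z²/n = 1 + 6.635776/72 = 1.092164.
Adjusted center: (0.50000 + z²/(2n))/1.092164 = 0.50000.
Radicand: p̂(1−p̂)/n + z²/(4n²) = 0.003472222 + 0.000320012 = 0.003792234.
Half-width = z·√(radicand)/denom = 2.576·0.061581/1.092164 = 0.14525.
Interval: 0.50000 ± 0.14525 → (0.3548, 0.6452).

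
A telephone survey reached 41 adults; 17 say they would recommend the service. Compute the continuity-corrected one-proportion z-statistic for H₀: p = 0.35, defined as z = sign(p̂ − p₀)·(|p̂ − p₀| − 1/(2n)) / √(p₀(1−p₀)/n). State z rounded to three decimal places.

z = 0.704

Sample proportion p̂ = 17/41 = 0.41463. p̂ − p₀ = 0.064634.
Continuity correction 1/(2n) = 1/82 = 0.012195.
Corrected numerator: |0.064634| − 0.012195 = 0.052439.
Null standard error: √(0.35·0.65/41) = √0.005548780 = 0.074490.
z = (+)0.052439/0.074490 = 0.704.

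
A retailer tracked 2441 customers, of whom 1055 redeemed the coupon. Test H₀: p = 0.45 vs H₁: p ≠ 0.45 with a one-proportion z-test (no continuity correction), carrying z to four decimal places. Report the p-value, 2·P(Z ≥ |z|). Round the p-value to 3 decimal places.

p-value = 0.077

The sample proportion is 1055/2441 = 0.43220.
SE₀ = √(0.45·0.55/2441) = 0.010069.
Test statistic (full precision, shown to 4 dp): z = (1055/2441 − 0.45)/SE₀ ≈ -1.7677.
From the standard normal, 2·P(Z ≥ |z|) = 0.077.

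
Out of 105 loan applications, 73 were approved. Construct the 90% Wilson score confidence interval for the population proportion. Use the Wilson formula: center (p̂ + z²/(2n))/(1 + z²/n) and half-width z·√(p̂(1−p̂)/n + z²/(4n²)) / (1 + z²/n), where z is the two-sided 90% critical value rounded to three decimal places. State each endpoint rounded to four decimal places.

p̂ = 73/105 = 0.69524; z = 1.645, so z² = 2.706025.
1 + z²/n = 1.025772.
Center = (0.69524 + 0.012886)/1.025772 = 0.69033.
Radicand: p̂(1−p̂)/n + z²/(4n²) = 0.002017925 + 0.000061361 = 0.002079286.
Half-width = z·√(radicand)/denom = 1.645·0.045599/1.025772 = 0.07313.
CI: 0.69033 ± 0.07313 = (0.6172, 0.7635).

(0.6172, 0.7635)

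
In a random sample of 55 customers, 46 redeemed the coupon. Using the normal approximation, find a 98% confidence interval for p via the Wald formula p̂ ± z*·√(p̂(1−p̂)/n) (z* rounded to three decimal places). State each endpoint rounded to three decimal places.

(0.720, 0.952)

With x = 46 successes in n = 55, p̂ = 0.83636.
SE(p̂) = √(0.83636·0.16364/55) = 0.049883.
For 98% confidence, z* = 2.326.
Margin of error: 2.326 × 0.049883 = 0.11603.
Interval: 0.83636 ± 0.11603 → (0.720, 0.952).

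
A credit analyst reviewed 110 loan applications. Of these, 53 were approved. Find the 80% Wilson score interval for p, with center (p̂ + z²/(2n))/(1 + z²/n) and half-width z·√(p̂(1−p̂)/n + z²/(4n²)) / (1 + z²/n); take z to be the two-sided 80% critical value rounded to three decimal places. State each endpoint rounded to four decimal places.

p̂ = 53/110 = 0.48182; z = 1.282, so z² = 1.643524.
1 + z²/n = 1.014941.
Center = (0.48182 + 0.007471)/1.014941 = 0.48209.
Radicand: p̂(1−p̂)/n + z²/(4n²) = 0.002269722 + 0.000033957 = 0.002303679.
Half-width = 1.282·√0.002303679/1.014941 = 0.06063.
So the interval runs from 0.4215 to 0.5427.

(0.4215, 0.5427)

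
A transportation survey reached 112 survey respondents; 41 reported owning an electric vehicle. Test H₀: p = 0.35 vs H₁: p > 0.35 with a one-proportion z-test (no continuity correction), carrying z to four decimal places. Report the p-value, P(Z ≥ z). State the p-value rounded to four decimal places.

p̂ = 41/112 = 0.36607.
Under H₀, SE = √(p₀(1−p₀)/n) = √(0.35·0.65/112) = √0.002031250 = 0.045069.
Test statistic (full precision, shown to 4 dp): z = (41/112 − 0.35)/SE₀ ≈ 0.3566.
From the standard normal, P(Z ≥ z) = 0.3607.

p-value = 0.3607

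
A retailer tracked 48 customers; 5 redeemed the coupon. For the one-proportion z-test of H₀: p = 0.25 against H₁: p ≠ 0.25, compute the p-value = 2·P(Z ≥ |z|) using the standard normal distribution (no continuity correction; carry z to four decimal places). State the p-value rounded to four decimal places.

p-value = 0.0196

Sample proportion p̂ = 5/48 = 0.10417.
SE₀ = √(0.25·0.75/48) = 0.062500.
z = (p̂ − p₀)/SE = (5/48 − 0.25)/0.062500 ≈ -2.3333.
p-value = 2·P(Z ≥ |z|) with z = -2.3333 → 0.0196.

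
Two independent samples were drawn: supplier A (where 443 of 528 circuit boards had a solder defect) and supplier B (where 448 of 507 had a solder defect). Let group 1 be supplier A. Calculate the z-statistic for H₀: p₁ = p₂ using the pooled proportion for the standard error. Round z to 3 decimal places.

z = -2.073

p̂₁ = 443/528 = 0.83902, p̂₂ = 448/507 = 0.88363.
Pooling: p̂ = 891/1035 = 0.86087.
SE = √[p̂(1−p̂)(1/n₁+1/n₂)] = √[0.86087·0.13913·(1/528+1/507)] ≈ 0.021519.
z = (p̂₁ − p̂₂)/SE = (0.83902 − 0.88363)/0.021519 = -0.04461/0.021519 = -2.073.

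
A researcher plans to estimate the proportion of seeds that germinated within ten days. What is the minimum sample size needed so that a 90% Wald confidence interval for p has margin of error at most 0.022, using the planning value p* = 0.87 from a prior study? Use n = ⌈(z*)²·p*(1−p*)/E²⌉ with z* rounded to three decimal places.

For 90% confidence, z* = 1.645.
p*(1−p*) = 0.1131.
(z*)²·p*(1−p*)/E² = 2.706025·0.1131/0.000484 = 632.338.
⌈632.338⌉ = 633.

n = 633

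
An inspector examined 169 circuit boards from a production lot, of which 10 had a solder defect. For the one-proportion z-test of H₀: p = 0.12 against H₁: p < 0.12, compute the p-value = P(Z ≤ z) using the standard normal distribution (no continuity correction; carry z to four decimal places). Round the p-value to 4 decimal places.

The sample proportion is 10/169 = 0.05917.
Null standard error: √(0.12·0.88/169) = √0.000624852 = 0.024997.
z = (p̂ − p₀)/SE = (10/169 − 0.12)/0.024997 ≈ -2.4334.
p-value = P(Z ≤ z) with z = -2.4334 → 0.0075.

p-value = 0.0075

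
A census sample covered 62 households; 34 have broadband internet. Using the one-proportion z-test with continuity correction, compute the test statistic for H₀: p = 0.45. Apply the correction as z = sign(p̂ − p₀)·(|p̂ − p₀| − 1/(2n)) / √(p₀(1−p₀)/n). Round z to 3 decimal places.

With x = 34 successes in n = 62, p̂ = 0.54839. p̂ − p₀ = 0.098387.
1/(2n) = 0.008065.
Corrected numerator: |0.098387| − 0.008065 = 0.090322.
Under H₀, SE = √(p₀(1−p₀)/n) = √(0.45·0.55/62) = √0.003991935 = 0.063182.
z = +0.090322/0.063182 = 1.430.

z = 1.430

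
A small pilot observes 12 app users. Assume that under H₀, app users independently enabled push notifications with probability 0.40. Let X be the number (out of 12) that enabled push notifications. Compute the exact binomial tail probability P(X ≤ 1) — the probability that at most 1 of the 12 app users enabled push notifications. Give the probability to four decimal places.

X ~ Binomial(n=12, p=0.40).
P(X ≤ 1) = C(12,0)·0.40^0·0.60^12 + C(12,1)·0.40^1·0.60^11.
= 0.002177 + 0.017414 = 0.0196.

P = 0.0196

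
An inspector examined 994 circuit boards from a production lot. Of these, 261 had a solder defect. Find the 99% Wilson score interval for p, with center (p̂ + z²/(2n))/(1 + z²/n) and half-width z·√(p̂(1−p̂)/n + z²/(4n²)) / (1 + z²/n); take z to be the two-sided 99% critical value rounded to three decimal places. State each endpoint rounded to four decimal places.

(0.2283, 0.3000)

p̂ = 261/994 = 0.26258; z = 2.576, so z² = 6.635776.
1 + z²/n = 1.006676.
Center = (0.26258 + 0.003338)/1.006676 = 0.26415.
Radicand: p̂(1−p̂)/n + z²/(4n²) = 0.000194798 + 0.000001679 = 0.000196477.
Half-width = 2.576·√0.000196477/1.006676 = 0.03587.
So the interval runs from 0.2283 to 0.3000.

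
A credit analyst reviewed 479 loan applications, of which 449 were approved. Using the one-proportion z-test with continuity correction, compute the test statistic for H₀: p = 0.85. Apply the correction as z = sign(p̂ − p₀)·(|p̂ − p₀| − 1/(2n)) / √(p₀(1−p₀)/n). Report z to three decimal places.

z = 5.291

Sample proportion p̂ = 449/479 = 0.93737. p̂ − p₀ = 0.087370.
Continuity correction 1/(2n) = 1/958 = 0.001044.
Corrected numerator: |0.087370| − 0.001044 = 0.086326.
Under H₀, SE = √(p₀(1−p₀)/n) = √(0.85·0.15/479) = √0.000266180 = 0.016315.
z = (+)0.086326/0.016315 = 5.291.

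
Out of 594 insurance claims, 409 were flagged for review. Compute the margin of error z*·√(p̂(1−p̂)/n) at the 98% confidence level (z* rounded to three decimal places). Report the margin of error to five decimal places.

ME = 0.04420

The sample proportion is 409/594 = 0.68855.
Standard error of p̂: √(0.214448/594) = √0.000361024 = 0.019001.
The 98% critical value is z* = 2.326.
ME = 2.326·0.019001 = 0.04420.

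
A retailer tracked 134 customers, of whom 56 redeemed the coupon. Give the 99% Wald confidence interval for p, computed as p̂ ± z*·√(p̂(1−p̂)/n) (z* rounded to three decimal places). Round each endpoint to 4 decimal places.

(0.3082, 0.5277)

With x = 56 successes in n = 134, p̂ = 0.41791.
Standard error of p̂: √(0.243261/134) = √0.001815383 = 0.042607.
For 99% confidence, z* = 2.576.
Margin of error: 2.576 × 0.042607 = 0.10976.
Interval: 0.41791 ± 0.10976 → (0.3082, 0.5277).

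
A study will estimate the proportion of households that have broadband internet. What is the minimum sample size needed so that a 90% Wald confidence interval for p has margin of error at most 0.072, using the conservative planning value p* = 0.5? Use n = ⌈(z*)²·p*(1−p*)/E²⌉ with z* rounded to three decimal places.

n = 131

For 90% confidence, z* = 1.645.
p*(1−p*) = 0.50·0.50 = 0.2500.
Required n before rounding: 2.706025 × 0.2500 / 0.072² = 130.499.
Rounding up, n = 131.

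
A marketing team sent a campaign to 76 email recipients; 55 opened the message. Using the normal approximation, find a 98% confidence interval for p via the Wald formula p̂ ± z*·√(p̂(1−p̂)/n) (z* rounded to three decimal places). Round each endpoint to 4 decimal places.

(0.6044, 0.8430)

With x = 55 successes in n = 76, p̂ = 0.72368.
Standard error of p̂: √(0.199965/76) = √0.002631123 = 0.051294.
The 98% critical value is z* = 2.326.
Margin = 2.326·0.051294 = 0.11931.
CI: 0.72368 ± 0.11931 = (0.6044, 0.8430).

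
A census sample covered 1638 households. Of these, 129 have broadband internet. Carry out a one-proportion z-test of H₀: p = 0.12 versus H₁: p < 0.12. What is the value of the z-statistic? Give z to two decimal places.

z = -5.14

With x = 129 successes in n = 1638, p̂ = 0.07875.
Under H₀, SE = √(p₀(1−p₀)/n) = √(0.12·0.88/1638) = √0.000064469 = 0.008029.
z = (p̂ − p₀)/SE = (0.07875 − 0.12)/0.008029 = -5.14.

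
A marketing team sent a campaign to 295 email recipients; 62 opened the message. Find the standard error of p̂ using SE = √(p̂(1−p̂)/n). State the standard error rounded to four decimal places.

With x = 62 successes in n = 295, p̂ = 0.21017.
p̂(1−p̂) = 0.21017·0.78983 = 0.165999.
SE = √(0.165999/295) = 0.0237.

SE = 0.0237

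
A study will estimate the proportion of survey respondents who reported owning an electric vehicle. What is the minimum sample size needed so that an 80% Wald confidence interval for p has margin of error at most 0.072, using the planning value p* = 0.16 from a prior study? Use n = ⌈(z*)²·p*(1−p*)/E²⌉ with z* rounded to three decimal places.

For 80% confidence, z* = 1.282.
p*(1−p*) = 0.16·0.84 = 0.1344.
Required n before rounding: 1.643524 × 0.1344 / 0.072² = 42.610.
Rounding up, n = 43.

n = 43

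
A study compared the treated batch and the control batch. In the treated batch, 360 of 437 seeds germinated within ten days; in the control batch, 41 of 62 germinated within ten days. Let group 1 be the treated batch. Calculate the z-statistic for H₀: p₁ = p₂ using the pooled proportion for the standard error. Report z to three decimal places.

z = 3.014

p̂₁ = 360/437 = 0.82380, p̂₂ = 41/62 = 0.66129.
Pooling: p̂ = 401/499 = 0.80361.
Pooled SE = √[0.1578227·0.01841736] ≈ 0.053914.
z = (p̂₁ − p̂₂)/SE = (0.82380 − 0.66129)/0.053914 = 0.16251/0.053914 = 3.014.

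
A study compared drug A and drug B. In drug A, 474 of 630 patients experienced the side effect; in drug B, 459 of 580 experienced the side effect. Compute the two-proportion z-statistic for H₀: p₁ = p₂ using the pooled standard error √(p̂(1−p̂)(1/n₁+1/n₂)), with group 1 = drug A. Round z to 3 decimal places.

Sample proportions: p̂₁ = 474/630 = 0.75238 and p̂₂ = 459/580 = 0.79138.
Pooled p̂ = (474+459)/(630+580) = 933/1210 = 0.77107.
SE = √[p̂(1−p̂)(1/n₁+1/n₂)] = √[0.77107·0.22893·(1/630+1/580)] ≈ 0.024177.
z = -0.03900/0.024177 = -1.613.

z = -1.613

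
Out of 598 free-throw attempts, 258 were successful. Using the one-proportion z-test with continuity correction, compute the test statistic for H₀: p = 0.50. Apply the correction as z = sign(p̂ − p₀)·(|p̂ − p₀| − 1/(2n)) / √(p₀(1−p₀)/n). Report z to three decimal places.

z = -3.312

Sample proportion p̂ = 258/598 = 0.43144. p̂ − p₀ = -0.068562.
1/(2n) = 0.000836.
Corrected numerator: |-0.068562| − 0.000836 = 0.067726.
SE₀ = √(0.50·0.50/598) = 0.020447.
z = −0.067726/0.020447 = -3.312.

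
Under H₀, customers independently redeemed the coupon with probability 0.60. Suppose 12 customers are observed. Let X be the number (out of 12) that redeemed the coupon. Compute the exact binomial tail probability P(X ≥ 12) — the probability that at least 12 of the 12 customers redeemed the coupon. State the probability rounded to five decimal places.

X ~ Binomial(n=12, p=0.60).
P(X ≥ 12) = C(12,12)·0.60^12·0.40^0.
= 0.002177 = 0.00218.

P = 0.00218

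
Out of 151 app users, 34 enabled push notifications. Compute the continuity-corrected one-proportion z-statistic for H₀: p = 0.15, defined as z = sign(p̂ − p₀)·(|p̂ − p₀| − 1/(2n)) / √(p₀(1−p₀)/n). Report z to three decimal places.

p̂ = 34/151 = 0.22517. p̂ − p₀ = 0.075166.
1/(2n) = 0.003311.
Corrected numerator: |0.075166| − 0.003311 = 0.071855.
Under H₀, SE = √(p₀(1−p₀)/n) = √(0.15·0.85/151) = √0.000844371 = 0.029058.
z = (+)0.071855/0.029058 = 2.473.

z = 2.473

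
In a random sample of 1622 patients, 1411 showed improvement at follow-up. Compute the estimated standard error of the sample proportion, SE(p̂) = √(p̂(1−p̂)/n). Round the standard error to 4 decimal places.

With x = 1411 successes in n = 1622, p̂ = 0.86991.
p̂(1−p̂) = 0.113167.
SE = √(0.113167/1622) = 0.0084.

SE = 0.0084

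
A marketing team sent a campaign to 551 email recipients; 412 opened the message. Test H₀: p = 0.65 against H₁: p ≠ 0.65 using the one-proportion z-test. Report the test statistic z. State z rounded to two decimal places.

z = 4.81

p̂ = 412/551 = 0.74773.
Under H₀, SE = √(p₀(1−p₀)/n) = √(0.65·0.35/551) = √0.000412886 = 0.020320.
z = (p̂ − p₀)/SE = (0.74773 − 0.65)/0.020320 = 4.81.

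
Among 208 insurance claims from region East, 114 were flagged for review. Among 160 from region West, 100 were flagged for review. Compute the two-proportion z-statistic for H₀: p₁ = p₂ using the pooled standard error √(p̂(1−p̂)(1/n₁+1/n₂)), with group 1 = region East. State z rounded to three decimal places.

z = -1.483

Sample proportions: p̂₁ = 114/208 = 0.54808 and p̂₂ = 100/160 = 0.62500.
Pooling: p̂ = 214/368 = 0.58152.
Pooled SE = √[0.2433542·0.01105769] ≈ 0.051874.
z = -0.07692/0.051874 = -1.483.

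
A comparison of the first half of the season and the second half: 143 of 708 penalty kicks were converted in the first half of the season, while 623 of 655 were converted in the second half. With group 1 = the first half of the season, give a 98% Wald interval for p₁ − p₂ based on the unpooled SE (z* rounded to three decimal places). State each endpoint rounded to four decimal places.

p̂₁ = 0.20198, p̂₂ = 0.95115, so the observed difference is -0.74917.
Unpooled SE = √(p̂₁(1−p̂₁)/n₁ + p̂₂(1−p̂₂)/n₂) = √(0.000227659 + 0.000070944) = 0.017280.
The 98% critical value is z* = 2.326. Margin = 2.326·0.017280 = 0.04019.
Interval: -0.74917 ± 0.04019 → (-0.7894, -0.7090).

(-0.7894, -0.7090)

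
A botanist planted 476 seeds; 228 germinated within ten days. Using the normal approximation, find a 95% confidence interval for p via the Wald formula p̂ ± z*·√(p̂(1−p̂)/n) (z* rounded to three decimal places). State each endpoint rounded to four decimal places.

Sample proportion p̂ = 228/476 = 0.47899.
Standard error of p̂: √(0.249559/476) = √0.000524283 = 0.022897.
For 95% confidence, z* = 1.960.
Margin = 1.960·0.022897 = 0.04488.
CI: 0.47899 ± 0.04488 = (0.4341, 0.5239).

(0.4341, 0.5239)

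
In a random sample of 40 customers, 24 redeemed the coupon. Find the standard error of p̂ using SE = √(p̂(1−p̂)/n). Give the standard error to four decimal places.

With x = 24 successes in n = 40, p̂ = 0.60000.
p̂(1−p̂) = 0.60000·0.40000 = 0.240000.
SE = √(0.240000/40) = √0.006000000 = 0.0775.

SE = 0.0775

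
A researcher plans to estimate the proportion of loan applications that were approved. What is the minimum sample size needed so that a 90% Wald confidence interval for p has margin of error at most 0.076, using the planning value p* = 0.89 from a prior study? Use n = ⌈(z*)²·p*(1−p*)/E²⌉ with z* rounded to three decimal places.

n = 46

z* = 1.645 at the 90% level.
p*(1−p*) = 0.0979.
Required n before rounding: 2.706025 × 0.0979 / 0.076² = 45.866.
Rounding up, n = 46.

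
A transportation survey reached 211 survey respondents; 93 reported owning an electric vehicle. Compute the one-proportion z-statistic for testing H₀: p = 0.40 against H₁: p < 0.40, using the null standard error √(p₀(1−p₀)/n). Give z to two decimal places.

z = 1.21

With x = 93 successes in n = 211, p̂ = 0.44076.
Under H₀, SE = √(p₀(1−p₀)/n) = √(0.40·0.60/211) = √0.001137441 = 0.033726.
z = (0.44076 − 0.40)/0.033726 = 0.04076/0.033726 = 1.21.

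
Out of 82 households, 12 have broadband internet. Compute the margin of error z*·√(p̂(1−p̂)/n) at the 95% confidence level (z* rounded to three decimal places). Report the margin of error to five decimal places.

p̂ = 12/82 = 0.14634.
Standard error of p̂: √(0.124926/82) = √0.001523483 = 0.039032.
z* = 1.960 at the 95% level.
So ME = 0.07650.

ME = 0.07650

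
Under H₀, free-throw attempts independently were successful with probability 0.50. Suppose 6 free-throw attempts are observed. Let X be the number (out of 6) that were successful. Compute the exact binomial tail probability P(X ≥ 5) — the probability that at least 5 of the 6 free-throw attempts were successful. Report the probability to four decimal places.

X ~ Binomial(n=6, p=0.50).
P(X ≥ 5) = C(6,5)·0.50^5·0.50^1 + C(6,6)·0.50^6·0.50^0.
= 0.093750 + 0.015625 = 0.1094.

P = 0.1094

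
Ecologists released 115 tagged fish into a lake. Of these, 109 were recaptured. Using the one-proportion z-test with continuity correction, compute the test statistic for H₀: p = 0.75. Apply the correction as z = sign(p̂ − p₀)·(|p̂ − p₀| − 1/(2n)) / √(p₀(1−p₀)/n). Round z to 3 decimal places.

z = 4.792

The sample proportion is 109/115 = 0.94783. p̂ − p₀ = 0.197826.
1/(2n) = 0.004348.
Corrected numerator: |0.197826| − 0.004348 = 0.193478.
Under H₀, SE = √(p₀(1−p₀)/n) = √(0.75·0.25/115) = √0.001630435 = 0.040379.
z = (+)0.193478/0.040379 = 4.792.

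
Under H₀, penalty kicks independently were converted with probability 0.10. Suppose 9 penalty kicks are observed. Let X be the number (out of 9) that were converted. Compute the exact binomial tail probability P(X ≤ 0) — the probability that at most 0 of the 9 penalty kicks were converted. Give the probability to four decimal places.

P = 0.3874

X is binomial with n = 9 and p = 0.10.
P(X ≤ 0) = C(9,0)·0.10^0·0.90^9.
= 0.387420 = 0.3874.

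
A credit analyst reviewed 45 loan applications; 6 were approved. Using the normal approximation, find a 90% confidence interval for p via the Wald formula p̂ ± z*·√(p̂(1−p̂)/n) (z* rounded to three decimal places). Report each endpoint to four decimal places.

p̂ = 6/45 = 0.13333.
SE(p̂) = √(0.13333·0.86667/45) = 0.050674.
For 90% confidence, z* = 1.645.
Margin of error: 1.645 × 0.050674 = 0.08336.
Interval: 0.13333 ± 0.08336 → (0.0500, 0.2167).

(0.0500, 0.2167)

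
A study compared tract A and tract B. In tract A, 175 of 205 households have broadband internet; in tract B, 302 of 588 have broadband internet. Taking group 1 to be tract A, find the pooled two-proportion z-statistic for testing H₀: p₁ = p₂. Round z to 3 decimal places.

z = 8.563

p̂₁ = 175/205 = 0.85366, p̂₂ = 302/588 = 0.51361.
Pooled p̂ = (175+302)/(205+588) = 477/793 = 0.60151.
Pooled SE = √[0.2396951·0.00657873] ≈ 0.039710.
z = 0.34005/0.039710 = 8.563.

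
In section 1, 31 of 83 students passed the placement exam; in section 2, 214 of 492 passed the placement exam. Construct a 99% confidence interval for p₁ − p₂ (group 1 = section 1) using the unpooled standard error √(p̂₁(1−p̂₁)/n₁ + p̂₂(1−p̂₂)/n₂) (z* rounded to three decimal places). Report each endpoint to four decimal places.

(-0.2099, 0.0869)

p̂₁ = 31/83 = 0.37349, p̂₂ = 214/492 = 0.43496; p̂₁ − p̂₂ = -0.06147.
SE = √(0.002819232 + 0.000499532) = √0.003318764 = 0.057609.
z* = 2.576 at the 99% level. Margin = 2.576·0.057609 = 0.14840.
CI: -0.06147 ± 0.14840 = (-0.2099, 0.0869).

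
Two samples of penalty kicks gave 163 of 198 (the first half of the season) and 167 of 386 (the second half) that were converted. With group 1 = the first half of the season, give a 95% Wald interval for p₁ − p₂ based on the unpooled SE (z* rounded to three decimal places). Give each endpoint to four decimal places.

p̂₁ = 0.82323, p̂₂ = 0.43264, so the observed difference is 0.39059.
SE = √(0.000734954 + 0.000635914) = √0.001370868 = 0.037025.
z* = 1.960 at the 95% level. Margin of error = 0.07257.
Interval: 0.39059 ± 0.07257 → (0.3180, 0.4632).

(0.3180, 0.4632)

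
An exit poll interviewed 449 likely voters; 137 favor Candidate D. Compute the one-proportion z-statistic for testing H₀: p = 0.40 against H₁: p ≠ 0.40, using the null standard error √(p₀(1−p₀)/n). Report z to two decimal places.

Sample proportion p̂ = 137/449 = 0.30512.
Under H₀, SE = √(p₀(1−p₀)/n) = √(0.40·0.60/449) = √0.000534521 = 0.023120.
z = (p̂ − p₀)/SE = (0.30512 − 0.40)/0.023120 = -4.10.

z = -4.10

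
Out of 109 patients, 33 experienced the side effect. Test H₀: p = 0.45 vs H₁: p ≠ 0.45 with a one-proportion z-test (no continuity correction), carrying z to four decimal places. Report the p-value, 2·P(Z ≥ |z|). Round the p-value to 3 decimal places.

p-value = 0.002

With x = 33 successes in n = 109, p̂ = 0.30275.
SE₀ = √(0.45·0.55/109) = 0.047651.
z = (p̂ − p₀)/SE = (33/109 − 0.45)/0.047651 ≈ -3.0901.
From the standard normal, 2·P(Z ≥ |z|) = 0.002.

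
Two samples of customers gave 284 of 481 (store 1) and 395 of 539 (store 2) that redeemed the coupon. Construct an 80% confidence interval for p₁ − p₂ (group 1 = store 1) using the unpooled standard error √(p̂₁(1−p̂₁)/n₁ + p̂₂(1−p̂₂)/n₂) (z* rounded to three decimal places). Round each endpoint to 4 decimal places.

(-0.1801, -0.1047)

p̂₁ = 284/481 = 0.59044, p̂₂ = 395/539 = 0.73284; p̂₁ − p̂₂ = -0.14240.
SE = √(0.000502747 + 0.000363240) = √0.000865987 = 0.029428.
The 80% critical value is z* = 1.282. Margin of error = 0.03773.
So the interval runs from -0.1801 to -0.1047.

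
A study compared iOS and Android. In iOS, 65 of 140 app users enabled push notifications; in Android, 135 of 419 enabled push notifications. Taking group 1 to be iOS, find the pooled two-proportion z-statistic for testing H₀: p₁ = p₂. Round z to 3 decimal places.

z = 3.037

p̂₁ = 65/140 = 0.46429, p̂₂ = 135/419 = 0.32220.
Pooling: p̂ = 200/559 = 0.35778.
SE = √[p̂(1−p̂)(1/n₁+1/n₂)] = √[0.35778·0.64222·(1/140+1/419)] ≈ 0.046793.
z = 0.14209/0.046793 = 3.037.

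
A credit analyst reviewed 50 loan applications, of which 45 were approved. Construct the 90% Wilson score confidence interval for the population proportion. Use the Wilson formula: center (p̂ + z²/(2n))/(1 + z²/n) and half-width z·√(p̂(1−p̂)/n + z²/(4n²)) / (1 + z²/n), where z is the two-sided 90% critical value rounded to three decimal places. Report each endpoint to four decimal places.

Here p̂ = 45/50 = 0.90000 and z = 1.645 (z² = 2.706025).
Denominator 1 + z²/n = 1 + 2.706025/50 = 1.054121.
Center = (0.90000 + 0.027060)/1.054121 = 0.87946.
Radicand: p̂(1−p̂)/n + z²/(4n²) = 0.001800000 + 0.000270603 = 0.002070603.
Half-width = 1.645·√0.002070603/1.054121 = 0.07101.
Interval: 0.87946 ± 0.07101 → (0.8085, 0.9505).

(0.8085, 0.9505)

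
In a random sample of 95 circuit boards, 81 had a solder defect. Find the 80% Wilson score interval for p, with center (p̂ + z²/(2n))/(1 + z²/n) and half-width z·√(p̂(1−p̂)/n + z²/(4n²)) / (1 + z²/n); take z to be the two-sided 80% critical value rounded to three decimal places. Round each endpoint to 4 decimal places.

Here p̂ = 81/95 = 0.85263 and z = 1.282 (z² = 1.643524).
1 + z²/n = 1.017300.
Adjusted center: (0.85263 + z²/(2n))/1.017300 = 0.84663.
Radicand: p̂(1−p̂)/n + z²/(4n²) = 0.001322642 + 0.000045527 = 0.001368169.
Half-width = z·√(radicand)/denom = 1.282·0.036989/1.017300 = 0.04661.
CI: 0.84663 ± 0.04661 = (0.8000, 0.8932).

(0.8000, 0.8932)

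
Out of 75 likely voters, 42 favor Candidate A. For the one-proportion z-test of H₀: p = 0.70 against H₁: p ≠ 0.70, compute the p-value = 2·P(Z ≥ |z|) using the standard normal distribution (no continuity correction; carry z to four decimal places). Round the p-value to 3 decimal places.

p-value = 0.008

With x = 42 successes in n = 75, p̂ = 0.56000.
Null standard error: √(0.70·0.30/75) = √0.002800000 = 0.052915.
z = (p̂ − p₀)/SE = (42/75 − 0.70)/0.052915 ≈ -2.6458.
p-value = 2·P(Z ≥ |z|) with z = -2.6458 → 0.008.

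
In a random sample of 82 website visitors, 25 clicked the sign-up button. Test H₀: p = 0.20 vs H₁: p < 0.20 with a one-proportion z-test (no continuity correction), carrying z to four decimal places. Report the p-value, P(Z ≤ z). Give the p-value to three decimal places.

p-value = 0.991

The sample proportion is 25/82 = 0.30488.
Null standard error: √(0.20·0.80/82) = √0.001951220 = 0.044173.
Test statistic (full precision, shown to 4 dp): z = (25/82 − 0.20)/SE₀ ≈ 2.3743.
From the standard normal, P(Z ≤ z) = 0.991.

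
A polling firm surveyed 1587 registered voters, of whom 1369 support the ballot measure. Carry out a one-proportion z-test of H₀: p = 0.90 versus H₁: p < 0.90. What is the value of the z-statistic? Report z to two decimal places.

z = -4.96

p̂ = 1369/1587 = 0.86263.
Under H₀, SE = √(p₀(1−p₀)/n) = √(0.90·0.10/1587) = √0.000056711 = 0.007531.
Test statistic: z = -0.03737/0.007531 = -4.96.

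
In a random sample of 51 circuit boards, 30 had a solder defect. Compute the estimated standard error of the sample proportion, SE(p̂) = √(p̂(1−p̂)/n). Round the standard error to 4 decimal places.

SE = 0.0689

With x = 30 successes in n = 51, p̂ = 0.58824.
p̂(1−p̂) = 0.242214.
SE = √(0.242214/51) = √0.004749294 = 0.0689.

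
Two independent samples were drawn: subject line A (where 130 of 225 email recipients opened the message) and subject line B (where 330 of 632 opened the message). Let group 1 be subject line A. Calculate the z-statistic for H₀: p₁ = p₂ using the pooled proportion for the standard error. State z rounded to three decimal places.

p̂₁ = 130/225 = 0.57778, p̂₂ = 330/632 = 0.52215.
Pooled p̂ = (130+330)/(225+632) = 460/857 = 0.53676.
Pooled SE = √[0.2486490·0.00602672] ≈ 0.038711.
z = 0.05563/0.038711 = 1.437.

z = 1.437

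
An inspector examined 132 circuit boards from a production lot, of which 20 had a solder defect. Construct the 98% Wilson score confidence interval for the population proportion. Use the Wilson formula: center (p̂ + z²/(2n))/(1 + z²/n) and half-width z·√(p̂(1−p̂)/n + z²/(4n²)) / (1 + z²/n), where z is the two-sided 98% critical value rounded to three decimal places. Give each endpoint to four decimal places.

(0.0928, 0.2377)

p̂ = 20/132 = 0.15152; z = 2.326, so z² = 5.410276.
1 + z²/n = 1.040987.
Center = (0.15152 + 0.020493)/1.040987 = 0.16524.
Radicand: p̂(1−p̂)/n + z²/(4n²) = 0.000973927 + 0.000077627 = 0.001051554.
Half-width = z·√(radicand)/denom = 2.326·0.032428/1.040987 = 0.07246.
CI: 0.16524 ± 0.07246 = (0.0928, 0.2377).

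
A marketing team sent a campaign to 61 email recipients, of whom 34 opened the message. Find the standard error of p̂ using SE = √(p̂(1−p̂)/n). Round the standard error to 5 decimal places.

The sample proportion is 34/61 = 0.55738.
p̂(1−p̂) = 0.246708.
Dividing by n and taking the root: √0.004044393 = 0.06360.

SE = 0.06360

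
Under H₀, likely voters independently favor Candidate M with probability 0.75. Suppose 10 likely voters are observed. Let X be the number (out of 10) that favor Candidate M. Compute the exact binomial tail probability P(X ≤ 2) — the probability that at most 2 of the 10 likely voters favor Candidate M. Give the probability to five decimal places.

P = 0.00042

X ~ Binomial(n=10, p=0.75).
P(X ≤ 2) = C(10,0)·0.75^0·0.25^10 + C(10,1)·0.75^1·0.25^9 + C(10,2)·0.75^2·0.25^8.
= 0.000001 + 0.000029 + 0.000386 = 0.00042.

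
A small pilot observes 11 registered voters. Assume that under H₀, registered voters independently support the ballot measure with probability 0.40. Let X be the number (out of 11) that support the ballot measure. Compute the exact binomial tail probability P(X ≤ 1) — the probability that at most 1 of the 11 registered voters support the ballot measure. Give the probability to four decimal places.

X is binomial with n = 11 and p = 0.40.
P(X ≤ 1) = C(11,0)·0.40^0·0.60^11 + C(11,1)·0.40^1·0.60^10.
= 0.003628 + 0.026605 = 0.0302.

P = 0.0302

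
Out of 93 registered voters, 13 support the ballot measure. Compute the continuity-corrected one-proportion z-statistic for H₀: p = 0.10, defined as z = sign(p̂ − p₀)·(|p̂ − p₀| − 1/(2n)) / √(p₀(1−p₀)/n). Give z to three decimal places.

z = 1.106

The sample proportion is 13/93 = 0.13978. p̂ − p₀ = 0.039785.
Continuity correction 1/(2n) = 1/186 = 0.005376.
Corrected numerator: |0.039785| − 0.005376 = 0.034409.
Under H₀, SE = √(p₀(1−p₀)/n) = √(0.10·0.90/93) = √0.000967742 = 0.031109.
z = +0.034409/0.031109 = 1.106.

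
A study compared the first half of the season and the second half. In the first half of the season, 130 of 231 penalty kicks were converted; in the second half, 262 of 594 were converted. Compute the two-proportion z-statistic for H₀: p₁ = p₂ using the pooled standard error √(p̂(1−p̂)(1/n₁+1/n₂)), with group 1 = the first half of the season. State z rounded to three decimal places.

z = 3.143

Sample proportions: p̂₁ = 130/231 = 0.56277 and p̂₂ = 262/594 = 0.44108.
Pooling: p̂ = 392/825 = 0.47515.
SE = √[p̂(1−p̂)(1/n₁+1/n₂)] = √[0.47515·0.52485·(1/231+1/594)] ≈ 0.038722.
z = (p̂₁ − p̂₂)/SE = (0.56277 − 0.44108)/0.038722 = 0.12169/0.038722 = 3.143.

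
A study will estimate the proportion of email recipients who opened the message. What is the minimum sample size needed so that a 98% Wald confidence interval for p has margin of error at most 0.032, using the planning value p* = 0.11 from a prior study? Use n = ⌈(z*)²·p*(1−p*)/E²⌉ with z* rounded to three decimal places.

For 98% confidence, z* = 2.326.
p*(1−p*) = 0.11·0.89 = 0.0979.
Required n before rounding: 5.410276 × 0.0979 / 0.032² = 517.252.
Rounding up, n = 518.

n = 518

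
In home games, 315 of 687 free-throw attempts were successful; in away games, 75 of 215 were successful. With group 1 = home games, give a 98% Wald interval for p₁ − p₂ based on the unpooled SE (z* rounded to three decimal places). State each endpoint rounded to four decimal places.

p̂₁ = 315/687 = 0.45852, p̂₂ = 75/215 = 0.34884; p̂₁ − p̂₂ = 0.10968.
SE = √(0.000361396 + 0.001056511) = √0.001417907 = 0.037655.
For 98% confidence, z* = 2.326. Margin = 2.326·0.037655 = 0.08759.
CI: 0.10968 ± 0.08759 = (0.0221, 0.1973).

(0.0221, 0.1973)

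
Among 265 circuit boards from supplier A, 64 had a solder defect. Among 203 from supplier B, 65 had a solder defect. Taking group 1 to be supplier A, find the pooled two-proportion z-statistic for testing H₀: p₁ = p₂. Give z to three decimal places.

p̂₁ = 64/265 = 0.24151, p̂₂ = 65/203 = 0.32020.
Pooled p̂ = (64+65)/(265+203) = 129/468 = 0.27564.
Pooled SE = √[0.1996631·0.00869969] ≈ 0.041677.
z = (p̂₁ − p̂₂)/SE = (0.24151 − 0.32020)/0.041677 = -0.07869/0.041677 = -1.888.

z = -1.888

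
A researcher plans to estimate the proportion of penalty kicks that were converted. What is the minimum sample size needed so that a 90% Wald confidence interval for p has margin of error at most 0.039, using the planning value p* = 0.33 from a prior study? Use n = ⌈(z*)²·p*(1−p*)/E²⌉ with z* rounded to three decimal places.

The 90% critical value is z* = 1.645.
p*(1−p*) = 0.2211.
(z*)²·p*(1−p*)/E² = 2.706025·0.2211/0.001521 = 393.361.
Rounding up, n = 394.

n = 394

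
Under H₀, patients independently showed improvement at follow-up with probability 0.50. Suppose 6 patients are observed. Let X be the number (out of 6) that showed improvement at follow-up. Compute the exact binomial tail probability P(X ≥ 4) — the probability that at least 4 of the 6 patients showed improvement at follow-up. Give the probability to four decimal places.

X is binomial with n = 6 and p = 0.50.
P(X ≥ 4) = C(6,4)·0.50^4·0.50^2 + C(6,5)·0.50^5·0.50^1 + C(6,6)·0.50^6·0.50^0.
= 0.234375 + 0.093750 + 0.015625 = 0.3438.

P = 0.3438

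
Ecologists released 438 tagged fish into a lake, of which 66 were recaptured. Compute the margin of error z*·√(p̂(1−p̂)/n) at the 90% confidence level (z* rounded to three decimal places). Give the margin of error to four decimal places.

ME = 0.0281

Sample proportion p̂ = 66/438 = 0.15068.
Standard error of p̂: √(0.127979/438) = √0.000292189 = 0.017094.
The 90% critical value is z* = 1.645.
Margin of error = z*·SE = 1.645 × 0.017094 = 0.0281.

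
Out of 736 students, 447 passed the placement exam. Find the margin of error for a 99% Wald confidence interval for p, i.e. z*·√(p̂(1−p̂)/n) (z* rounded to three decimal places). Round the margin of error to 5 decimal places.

ME = 0.04637

p̂ = 447/736 = 0.60734.
SE = √(p̂(1−p̂)/n) = √(0.238479/736) = 0.018001.
z* = 2.576 at the 99% level.
Margin of error = z*·SE = 2.576 × 0.018001 = 0.04637.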